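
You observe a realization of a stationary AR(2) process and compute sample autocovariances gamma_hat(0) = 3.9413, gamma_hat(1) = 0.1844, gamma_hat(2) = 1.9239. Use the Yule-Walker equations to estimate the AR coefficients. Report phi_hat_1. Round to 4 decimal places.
\hat\phi_{1} = 0.0240

The Yule-Walker equations for an AR(p) process read, in matrix form,
  Gamma_p phi = r_p,   with   (Gamma_p)_{ij} = gamma(|i - j|),
                       (r_p)_i = gamma(i),   i,j = 1..p.
Substitute the sample gammas (Toeplitz matrix and right-hand side of size 2):
  Gamma_p = [[3.9413, 0.1844], [0.1844, 3.9413]]
  r_p     = [0.1844, 1.9239]
Written out:
  3.9413 phi_1 + 0.1844 phi_2 = 0.1844
  0.1844 phi_1 + 3.9413 phi_2 = 1.9239
Solve by Cramer's rule:
  det = gamma(0)^2 - gamma(1)^2 = (3.9413)^2 - (0.1844)^2 = 15.53384569 - 0.03400336 = 15.49984233
  phi_hat_1 = [gamma(1) gamma(0) - gamma(1) gamma(2)] / det = [(0.1844)(3.9413) - (0.1844)(1.9239)] / 15.49984233 = 0.37200856 / 15.49984233 = 0.024
  phi_hat_2 = [gamma(0) gamma(2) - gamma(1)^2] / det = [(3.9413)(1.9239) - (0.1844)^2] / 15.49984233 = 7.54866371 / 15.49984233 = 0.487
So phi_hat = [0.0240, 0.4870].
Therefore phi_hat_1 = 0.0240.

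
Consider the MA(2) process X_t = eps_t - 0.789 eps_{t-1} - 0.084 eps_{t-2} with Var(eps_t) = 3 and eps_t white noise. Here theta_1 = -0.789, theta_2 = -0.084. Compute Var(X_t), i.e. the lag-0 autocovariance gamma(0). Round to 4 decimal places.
\gamma(0) = 4.8887

For an MA(q) process X_t = eps_t + sum_i theta_i eps_{t-i} with
Var(eps_t) = sigma^2, the variance is
  gamma(0) = sigma^2 * (1 + sum_i theta_i^2).
  sum_i theta_i^2 = (-0.789)^2 + (-0.084)^2 = 0.622521 + 0.007056 = 0.629577.
  gamma(0) = 3 * (1 + 0.629577) = 3 * 1.629577 = 4.888731, which rounds to 4.8887.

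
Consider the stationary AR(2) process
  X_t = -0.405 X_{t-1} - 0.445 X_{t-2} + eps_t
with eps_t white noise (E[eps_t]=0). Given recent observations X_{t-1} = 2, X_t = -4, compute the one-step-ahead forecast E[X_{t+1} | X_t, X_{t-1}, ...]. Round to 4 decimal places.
E[X_{t+1} \mid \mathcal F_t] = 0.7300

For an AR(p) model X_t = c + sum_i phi_i X_{t-i} + eps_t, the
one-step-ahead conditional mean is
  E[X_{t+1} | X_t, ...] = c + sum_i phi_i X_{t+1-i}.
Substitute known values:
  E[X_{t+1} | ...] = (-0.405) * (-4) + (-0.445) * (2)
                   = 0.7300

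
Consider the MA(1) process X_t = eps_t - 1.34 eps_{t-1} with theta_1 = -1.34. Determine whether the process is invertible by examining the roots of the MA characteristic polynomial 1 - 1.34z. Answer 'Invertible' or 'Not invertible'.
\text{Not invertible}

The MA(q) characteristic polynomial is P(z) = 1 - 1.34z.
Invertibility requires all roots to lie outside the unit circle, i.e. |z| > 1 for every root.
This is linear in z: 1 + (-1.34) z = 0  =>  z = -1/(-1.34) = 0.746269,  |z| = 0.746269.
Moduli of all roots: 0.7463.
All moduli strictly greater than 1? No.
Verdict: Not invertible.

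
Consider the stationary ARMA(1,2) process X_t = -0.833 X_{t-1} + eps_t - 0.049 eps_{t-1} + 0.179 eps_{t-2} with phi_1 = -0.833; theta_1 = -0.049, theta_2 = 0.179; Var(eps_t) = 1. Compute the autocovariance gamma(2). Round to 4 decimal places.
\gamma(2) = 3.4775

Multiply the model equation by X_{t-k} and take expectations. With theta_0 = psi_0 = 1 and psi_j the MA(infinity) weights, this gives
  gamma(k) - sum_i phi_i gamma(k-i) = c_k,
  c_k = sigma^2 * sum_{j=k..q} theta_j psi_{j-k}   (c_k = 0 for k > q),
using gamma(-m) = gamma(m).
psi-weights needed (psi_j = theta_j + sum_i phi_i psi_{j-i}):
  psi_1 = theta_1 + phi_1 = -0.049 + (-0.833) = -0.882
  psi_2 = theta_2 + phi_1 psi_1 = 0.179 + (-0.833)(-0.882) = 0.913706
Right-hand sides:
  c_0 = sigma^2 (1 + theta_1 psi_1 + theta_2 psi_2) = 1 * (1 + (-0.049)(-0.882) + (0.179)(0.913706)) = 1 * 1.206771 = 1.206771
  c_1 = sigma^2 (theta_1 + theta_2 psi_1) = 1 * (-0.049 + (0.179)(-0.882)) = -0.206878
  c_2 = sigma^2 theta_2 = 1 * (0.179) = 0.179
Equations for k = 0 and k = 1 (AR order 1):
  gamma(0) = phi_1 gamma(1) + c_0
  gamma(1) = phi_1 gamma(0) + c_1
Substituting the second into the first: gamma(0) (1 - phi_1^2) = c_0 + phi_1 c_1, so
  gamma(0) = (c_0 + phi_1 c_1) / (1 - phi_1^2) = (1.206771 + (-0.833)(-0.206878)) / (1 - (-0.833)^2) = 1.379101 / 0.306111 = 4.505231.
  gamma(1) = phi_1 gamma(0) + c_1 = (-0.833)(4.505231) + (-0.206878) = -3.959735.
For k = 2: gamma(2) = phi_1 gamma(1) + c_2
  = (-0.833)(-3.959735) + (0.179) = 3.47746.
Therefore gamma(2) = 3.4775 (to 4 decimal places).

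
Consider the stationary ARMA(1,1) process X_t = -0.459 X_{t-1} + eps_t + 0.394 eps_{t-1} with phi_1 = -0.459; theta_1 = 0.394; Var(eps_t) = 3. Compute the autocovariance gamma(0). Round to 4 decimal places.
\gamma(0) = 3.0161

Multiply the model equation by X_{t-k} and take expectations. With theta_0 = psi_0 = 1 and psi_j the MA(infinity) weights, this gives
  gamma(k) - sum_i phi_i gamma(k-i) = c_k,
  c_k = sigma^2 * sum_{j=k..q} theta_j psi_{j-k}   (c_k = 0 for k > q),
using gamma(-m) = gamma(m).
psi-weights needed (psi_j = theta_j + sum_i phi_i psi_{j-i}):
  psi_1 = theta_1 + phi_1 = 0.394 + (-0.459) = -0.065
Right-hand sides:
  c_0 = sigma^2 (1 + theta_1 psi_1) = 3 * (1 + (0.394)(-0.065)) = 3 * 0.97439 = 2.92317
  c_1 = sigma^2 theta_1 = 3 * (0.394) = 1.182
  c_2 = 0
Equations for k = 0 and k = 1 (AR order 1):
  gamma(0) = phi_1 gamma(1) + c_0
  gamma(1) = phi_1 gamma(0) + c_1
Substituting the second into the first: gamma(0) (1 - phi_1^2) = c_0 + phi_1 c_1, so
  gamma(0) = (c_0 + phi_1 c_1) / (1 - phi_1^2) = (2.92317 + (-0.459)(1.182)) / (1 - (-0.459)^2) = 2.380632 / 0.789319 = 3.016058.
Therefore gamma(0) = 3.0161 (to 4 decimal places).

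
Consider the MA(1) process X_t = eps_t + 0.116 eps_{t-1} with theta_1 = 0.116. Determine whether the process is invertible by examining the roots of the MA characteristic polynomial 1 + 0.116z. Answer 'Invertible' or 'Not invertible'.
\text{Invertible}

The MA(q) characteristic polynomial is P(z) = 1 + 0.116z.
Invertibility requires all roots to lie outside the unit circle, i.e. |z| > 1 for every root.
This is linear in z: 1 + (0.116) z = 0  =>  z = -1/(0.116) = -8.62069,  |z| = 8.62069.
Moduli of all roots: 8.6207.
All moduli strictly greater than 1? Yes.
Verdict: Invertible.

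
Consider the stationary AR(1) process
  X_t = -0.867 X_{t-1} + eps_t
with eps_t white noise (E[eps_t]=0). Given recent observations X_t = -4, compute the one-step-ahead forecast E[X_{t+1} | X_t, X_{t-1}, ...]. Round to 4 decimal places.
E[X_{t+1} \mid \mathcal F_t] = 3.4680

For an AR(p) model X_t = c + sum_i phi_i X_{t-i} + eps_t, the
one-step-ahead conditional mean is
  E[X_{t+1} | X_t, ...] = c + sum_i phi_i X_{t+1-i}.
Substitute known values:
  E[X_{t+1} | ...] = (-0.867) * (-4)
                   = 3.4680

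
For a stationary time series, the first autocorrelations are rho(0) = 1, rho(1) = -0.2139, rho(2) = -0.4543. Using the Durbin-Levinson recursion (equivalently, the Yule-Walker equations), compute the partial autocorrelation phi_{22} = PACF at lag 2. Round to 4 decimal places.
\phi_{22} = -0.5240

The PACF at lag k is phi_{kk}, the last component of the solution
to the Yule-Walker system G_k phi = r_k where
  (G_k)_{ij} = rho(|i - j|), (r_k)_i = rho(i), i,j = 1..k.
Equivalently, Durbin-Levinson gives phi_{kk} iteratively:
  phi_{11} = rho(1)
  phi_{kk} = [rho(k) - sum_{j=1..k-1} phi_{k-1,j} rho(k-j)]
            / [1 - sum_{j=1..k-1} phi_{k-1,j} rho(j)],
  phi_{k,j} = phi_{k-1,j} - phi_{kk} phi_{k-1,k-j},  j = 1..k-1.
Step k = 1:
  phi_11 = rho(1) = -0.2139.
Step k = 2:
  phi_22 = [rho(2) - phi_11 rho(1)] / [1 - phi_11 rho(1)] = [-0.4543 - (-0.2139)(-0.2139)] / [1 - (-0.2139)(-0.2139)]
         = -0.50005321 / 0.95424679 = -0.524.
Therefore phi_{22} = -0.5240.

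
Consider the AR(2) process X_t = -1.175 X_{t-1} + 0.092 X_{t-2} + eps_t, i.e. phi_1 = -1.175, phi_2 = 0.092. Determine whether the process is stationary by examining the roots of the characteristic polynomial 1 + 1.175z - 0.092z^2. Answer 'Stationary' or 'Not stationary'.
\text{Not stationary}

The AR(p) characteristic polynomial is P(z) = 1 + 1.175z - 0.092z^2.
Stationarity requires all roots to lie outside the unit circle, i.e. |z| > 1 for every root.
Set 1 + (1.175) z + (-0.092) z^2 = 0, i.e. a z^2 + b z + c = 0 with a = -0.092, b = 1.175, c = 1.
Discriminant D = b^2 - 4ac = (1.175)^2 - 4*(-0.092)*1 = 1.380625 - (-0.368) = 1.748625.
D >= 0, so the roots are real: z = (-b +/- sqrt(D)) / (2a) = (-1.175 +/- 1.322356) / (-0.184).
  z_1 = (-1.175 + 1.322356) / (-0.184) = -0.8008,   |z_1| = 0.8008.
  z_2 = (-1.175 - 1.322356) / (-0.184) = 13.5726,   |z_2| = 13.5726.
Moduli of all roots: 0.8008, 13.5726.
All moduli strictly greater than 1? No.
Verdict: Not stationary.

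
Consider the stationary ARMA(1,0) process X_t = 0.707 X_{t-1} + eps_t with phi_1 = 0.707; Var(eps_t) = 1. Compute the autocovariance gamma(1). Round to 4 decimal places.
\gamma(1) = 1.4136

Multiply the model equation by X_{t-k} and take expectations. With theta_0 = psi_0 = 1 and psi_j the MA(infinity) weights, this gives
  gamma(k) - sum_i phi_i gamma(k-i) = c_k,
  c_k = sigma^2 * sum_{j=k..q} theta_j psi_{j-k}   (c_k = 0 for k > q),
using gamma(-m) = gamma(m).
Pure AR (q = 0): c_0 = sigma^2 = 1, c_k = 0 for k >= 1.
Equations for k = 0 and k = 1 (AR order 1):
  gamma(0) = phi_1 gamma(1) + c_0
  gamma(1) = phi_1 gamma(0) + c_1
Substituting the second into the first: gamma(0) (1 - phi_1^2) = c_0 + phi_1 c_1, so
  gamma(0) = c_0 / (1 - phi_1^2) = 1 / (1 - (0.707)^2) = 1 / 0.500151 = 1.999396.
  gamma(1) = phi_1 gamma(0) = (0.707)(1.999396) = 1.413573.
Therefore gamma(1) = 1.4136 (to 4 decimal places).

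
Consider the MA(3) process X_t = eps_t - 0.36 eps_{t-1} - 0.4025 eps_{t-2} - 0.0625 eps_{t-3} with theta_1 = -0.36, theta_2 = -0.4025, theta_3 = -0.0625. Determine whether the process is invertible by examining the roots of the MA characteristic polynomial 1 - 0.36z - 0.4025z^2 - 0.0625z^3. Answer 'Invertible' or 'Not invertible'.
\text{Invertible}

The MA(q) characteristic polynomial is P(z) = 1 - 0.36z - 0.4025z^2 - 0.0625z^3.
Invertibility requires all roots to lie outside the unit circle, i.e. |z| > 1 for every root.
Degree 3: look for a simple real root z0 first, then factor out (1 - z/z0) and solve the remaining quadratic.
Testing z0 = -4: P(-4) = 1 + (-0.36)(-4) + (-0.4025)(-4)^2 + (-0.0625)(-4)^3
  = 1 + (1.44) + (-6.44) + (4) = 0.  So z_0 = -4 is a root, |z_0| = 4.
Divide out the factor (1 + 0.25 z) = (1 - z/z0) (since 1/z0 = -0.25):
  P(z) = (1 + 0.25 z)(1 + (-0.61) z + (-0.25) z^2)
  [check: z-coef -0.61 - (-0.25) = -0.36; z^2-coef -0.25 - (-0.25)(-0.61) = -0.4025; z^3-coef -(-0.25)(-0.25) = -0.0625.]
Remaining roots from the quadratic factor 1 + (-0.61) z + (-0.25) z^2:
  Set 1 + (-0.61) z + (-0.25) z^2 = 0, i.e. a z^2 + b z + c = 0 with a = -0.25, b = -0.61, c = 1.
  Discriminant D = b^2 - 4ac = (-0.61)^2 - 4*(-0.25)*1 = 0.3721 - (-1) = 1.3721.
  D >= 0, so the roots are real: z = (-b +/- sqrt(D)) / (2a) = (0.61 +/- 1.171367) / (-0.5).
    z_1 = (0.61 + 1.171367) / (-0.5) = -3.5627,   |z_1| = 3.5627.
    z_2 = (0.61 - 1.171367) / (-0.5) = 1.1227,   |z_2| = 1.1227.
Moduli of all roots: 4.0000, 3.5627, 1.1227.
All moduli strictly greater than 1? Yes.
Verdict: Invertible.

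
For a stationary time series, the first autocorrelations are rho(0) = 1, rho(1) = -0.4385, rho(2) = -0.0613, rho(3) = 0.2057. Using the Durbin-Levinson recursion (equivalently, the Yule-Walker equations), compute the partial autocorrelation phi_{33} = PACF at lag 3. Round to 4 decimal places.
\phi_{33} = 0.0449

The PACF at lag k is phi_{kk}, the last component of the solution
to the Yule-Walker system G_k phi = r_k where
  (G_k)_{ij} = rho(|i - j|), (r_k)_i = rho(i), i,j = 1..k.
Equivalently, Durbin-Levinson gives phi_{kk} iteratively:
  phi_{11} = rho(1)
  phi_{kk} = [rho(k) - sum_{j=1..k-1} phi_{k-1,j} rho(k-j)]
            / [1 - sum_{j=1..k-1} phi_{k-1,j} rho(j)],
  phi_{k,j} = phi_{k-1,j} - phi_{kk} phi_{k-1,k-j},  j = 1..k-1.
Step k = 1:
  phi_11 = rho(1) = -0.4385.
Step k = 2:
  phi_22 = [rho(2) - phi_11 rho(1)] / [1 - phi_11 rho(1)] = [-0.0613 - (-0.4385)(-0.4385)] / [1 - (-0.4385)(-0.4385)]
         = -0.25358225 / 0.80771775 = -0.313949.
  Update: phi_21 = phi_11 - phi_22 phi_11 = -0.4385 - (-0.313949)(-0.4385) = -0.576167.
Step k = 3:
  phi_33 = [rho(3) - phi_21 rho(2) - phi_22 rho(1)] / [1 - phi_21 rho(1) - phi_22 rho(2)]
    numerator   = 0.2057 - (-0.576167)(-0.0613) - (-0.313949)(-0.4385) = 0.03271431
    denominator = 1 - (-0.576167)(-0.4385) - (-0.313949)(-0.0613) = 0.72810583
  phi_33 = 0.03271431 / 0.72810583 = 0.0449.
Therefore phi_{33} = 0.0449.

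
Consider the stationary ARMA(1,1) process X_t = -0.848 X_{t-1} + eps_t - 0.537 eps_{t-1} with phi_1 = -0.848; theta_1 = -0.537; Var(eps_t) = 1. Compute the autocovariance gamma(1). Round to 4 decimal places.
\gamma(1) = -7.1760

Multiply the model equation by X_{t-k} and take expectations. With theta_0 = psi_0 = 1 and psi_j the MA(infinity) weights, this gives
  gamma(k) - sum_i phi_i gamma(k-i) = c_k,
  c_k = sigma^2 * sum_{j=k..q} theta_j psi_{j-k}   (c_k = 0 for k > q),
using gamma(-m) = gamma(m).
psi-weights needed (psi_j = theta_j + sum_i phi_i psi_{j-i}):
  psi_1 = theta_1 + phi_1 = -0.537 + (-0.848) = -1.385
Right-hand sides:
  c_0 = sigma^2 (1 + theta_1 psi_1) = 1 * (1 + (-0.537)(-1.385)) = 1 * 1.743745 = 1.743745
  c_1 = sigma^2 theta_1 = 1 * (-0.537) = -0.537
  c_2 = 0
Equations for k = 0 and k = 1 (AR order 1):
  gamma(0) = phi_1 gamma(1) + c_0
  gamma(1) = phi_1 gamma(0) + c_1
Substituting the second into the first: gamma(0) (1 - phi_1^2) = c_0 + phi_1 c_1, so
  gamma(0) = (c_0 + phi_1 c_1) / (1 - phi_1^2) = (1.743745 + (-0.848)(-0.537)) / (1 - (-0.848)^2) = 2.199121 / 0.280896 = 7.828951.
  gamma(1) = phi_1 gamma(0) + c_1 = (-0.848)(7.828951) + (-0.537) = -7.17595.
Therefore gamma(1) = -7.1760 (to 4 decimal places).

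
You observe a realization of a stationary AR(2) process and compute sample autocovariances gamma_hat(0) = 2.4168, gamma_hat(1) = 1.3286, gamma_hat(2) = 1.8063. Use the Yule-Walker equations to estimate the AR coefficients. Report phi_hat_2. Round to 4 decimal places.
\hat\phi_{2} = 0.6380

The Yule-Walker equations for an AR(p) process read, in matrix form,
  Gamma_p phi = r_p,   with   (Gamma_p)_{ij} = gamma(|i - j|),
                       (r_p)_i = gamma(i),   i,j = 1..p.
Substitute the sample gammas (Toeplitz matrix and right-hand side of size 2):
  Gamma_p = [[2.4168, 1.3286], [1.3286, 2.4168]]
  r_p     = [1.3286, 1.8063]
Written out:
  2.4168 phi_1 + 1.3286 phi_2 = 1.3286
  1.3286 phi_1 + 2.4168 phi_2 = 1.8063
Solve by Cramer's rule:
  det = gamma(0)^2 - gamma(1)^2 = (2.4168)^2 - (1.3286)^2 = 5.84092224 - 1.76517796 = 4.07574428
  phi_hat_1 = [gamma(1) gamma(0) - gamma(1) gamma(2)] / det = [(1.3286)(2.4168) - (1.3286)(1.8063)] / 4.07574428 = 0.8111103 / 4.07574428 = 0.199
  phi_hat_2 = [gamma(0) gamma(2) - gamma(1)^2] / det = [(2.4168)(1.8063) - (1.3286)^2] / 4.07574428 = 2.60028788 / 4.07574428 = 0.638
So phi_hat = [0.1990, 0.6380].
Therefore phi_hat_2 = 0.6380.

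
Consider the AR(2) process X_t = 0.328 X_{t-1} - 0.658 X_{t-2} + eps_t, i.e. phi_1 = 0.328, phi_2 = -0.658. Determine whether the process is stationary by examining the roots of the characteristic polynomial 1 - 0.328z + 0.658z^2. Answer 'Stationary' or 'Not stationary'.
\text{Stationary}

The AR(p) characteristic polynomial is P(z) = 1 - 0.328z + 0.658z^2.
Stationarity requires all roots to lie outside the unit circle, i.e. |z| > 1 for every root.
Set 1 + (-0.328) z + (0.658) z^2 = 0, i.e. a z^2 + b z + c = 0 with a = 0.658, b = -0.328, c = 1.
Discriminant D = b^2 - 4ac = (-0.328)^2 - 4*(0.658)*1 = 0.107584 - (2.632) = -2.524416.
D < 0, so the roots are the complex-conjugate pair z = (-b +/- i sqrt(-D)) / (2a) = 0.2492 +/- 1.2073i.
For a conjugate pair |z|^2 = z * conj(z) = (product of roots) = c/a = 1/(0.658) = 1.519757, so |z| = sqrt(1.519757) = 1.2328 for both roots.
Moduli of all roots: 1.2328, 1.2328.
All moduli strictly greater than 1? Yes.
Verdict: Stationary.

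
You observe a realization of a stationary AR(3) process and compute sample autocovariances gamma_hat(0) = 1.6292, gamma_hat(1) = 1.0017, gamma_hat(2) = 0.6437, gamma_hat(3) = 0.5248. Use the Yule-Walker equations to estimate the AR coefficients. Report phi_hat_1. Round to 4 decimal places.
\hat\phi_{1} = 0.5949

The Yule-Walker equations for an AR(p) process read, in matrix form,
  Gamma_p phi = r_p,   with   (Gamma_p)_{ij} = gamma(|i - j|),
                       (r_p)_i = gamma(i),   i,j = 1..p.
Substitute the sample gammas (Toeplitz matrix and right-hand side of size 3):
  Gamma_p = [[1.6292, 1.0017, 0.6437], [1.0017, 1.6292, 1.0017], [0.6437, 1.0017, 1.6292]]
  r_p     = [1.0017, 0.6437, 0.5248]
Written out (R1..R3):
  (R1) 1.6292 phi_1 + 1.0017 phi_2 + 0.6437 phi_3 = 1.0017
  (R2) 1.0017 phi_1 + 1.6292 phi_2 + 1.0017 phi_3 = 0.6437
  (R3) 0.6437 phi_1 + 1.0017 phi_2 + 1.6292 phi_3 = 0.5248
Gaussian elimination:
  R2 <- R2 - (1.0017/1.6292) R1 = R2 - (0.614842) R1:  1.013313 phi_2 + 0.605926 phi_3 = 0.027813
  R3 <- R3 - (0.6437/1.6292) R1 = R3 - (0.395102) R1:  0.605926 phi_2 + 1.374873 phi_3 = 0.129026
  R3 <- R3 - (0.605926/1.013313) R2 = R3 - (0.597966) R2:  1.01255 phi_3 = 0.112395
Back-substitution:
  phi_hat_3 = 0.112395 / 1.01255 = 0.111002
  phi_hat_2 = (0.027813 - (0.605926)(0.111002)) / 1.013313 = -0.038928
  phi_hat_1 = (1.0017 - (1.0017)(-0.038928) - (0.6437)(0.111002)) / 1.6292 = 0.594919
So phi_hat = [0.5949, -0.0389, 0.1110].
Therefore phi_hat_1 = 0.5949.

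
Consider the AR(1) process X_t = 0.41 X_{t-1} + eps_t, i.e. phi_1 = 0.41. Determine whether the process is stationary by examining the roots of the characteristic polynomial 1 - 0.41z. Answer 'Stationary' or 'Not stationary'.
\text{Stationary}

The AR(p) characteristic polynomial is P(z) = 1 - 0.41z.
Stationarity requires all roots to lie outside the unit circle, i.e. |z| > 1 for every root.
This is linear in z: 1 + (-0.41) z = 0  =>  z = -1/(-0.41) = 2.439024,  |z| = 2.439024.
Moduli of all roots: 2.4390.
All moduli strictly greater than 1? Yes.
Verdict: Stationary.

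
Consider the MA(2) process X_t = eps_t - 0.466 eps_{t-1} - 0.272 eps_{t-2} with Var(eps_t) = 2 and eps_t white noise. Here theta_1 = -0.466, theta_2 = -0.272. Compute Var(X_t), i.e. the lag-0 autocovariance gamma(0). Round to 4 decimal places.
\gamma(0) = 2.5823

For an MA(q) process X_t = eps_t + sum_i theta_i eps_{t-i} with
Var(eps_t) = sigma^2, the variance is
  gamma(0) = sigma^2 * (1 + sum_i theta_i^2).
  sum_i theta_i^2 = (-0.466)^2 + (-0.272)^2 = 0.217156 + 0.073984 = 0.29114.
  gamma(0) = 2 * (1 + 0.29114) = 2 * 1.29114 = 2.58228, which rounds to 2.5823.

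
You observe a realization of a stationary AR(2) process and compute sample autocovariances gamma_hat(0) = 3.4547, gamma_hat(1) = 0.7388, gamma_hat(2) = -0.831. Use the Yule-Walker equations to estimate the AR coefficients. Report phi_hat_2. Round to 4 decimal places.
\hat\phi_{2} = -0.3000

The Yule-Walker equations for an AR(p) process read, in matrix form,
  Gamma_p phi = r_p,   with   (Gamma_p)_{ij} = gamma(|i - j|),
                       (r_p)_i = gamma(i),   i,j = 1..p.
Substitute the sample gammas (Toeplitz matrix and right-hand side of size 2):
  Gamma_p = [[3.4547, 0.7388], [0.7388, 3.4547]]
  r_p     = [0.7388, -0.831]
Written out:
  3.4547 phi_1 + 0.7388 phi_2 = 0.7388
  0.7388 phi_1 + 3.4547 phi_2 = -0.831
Solve by Cramer's rule:
  det = gamma(0)^2 - gamma(1)^2 = (3.4547)^2 - (0.7388)^2 = 11.93495209 - 0.54582544 = 11.38912665
  phi_hat_1 = [gamma(1) gamma(0) - gamma(1) gamma(2)] / det = [(0.7388)(3.4547) - (0.7388)(-0.831)] / 11.38912665 = 3.16627516 / 11.38912665 = 0.278
  phi_hat_2 = [gamma(0) gamma(2) - gamma(1)^2] / det = [(3.4547)(-0.831) - (0.7388)^2] / 11.38912665 = -3.41668114 / 11.38912665 = -0.3
So phi_hat = [0.2780, -0.3000].
Therefore phi_hat_2 = -0.3000.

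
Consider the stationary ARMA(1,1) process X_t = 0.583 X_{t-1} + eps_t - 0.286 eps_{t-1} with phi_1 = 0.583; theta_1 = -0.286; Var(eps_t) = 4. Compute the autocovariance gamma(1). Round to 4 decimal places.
\gamma(1) = 1.4996

Multiply the model equation by X_{t-k} and take expectations. With theta_0 = psi_0 = 1 and psi_j the MA(infinity) weights, this gives
  gamma(k) - sum_i phi_i gamma(k-i) = c_k,
  c_k = sigma^2 * sum_{j=k..q} theta_j psi_{j-k}   (c_k = 0 for k > q),
using gamma(-m) = gamma(m).
psi-weights needed (psi_j = theta_j + sum_i phi_i psi_{j-i}):
  psi_1 = theta_1 + phi_1 = -0.286 + (0.583) = 0.297
Right-hand sides:
  c_0 = sigma^2 (1 + theta_1 psi_1) = 4 * (1 + (-0.286)(0.297)) = 4 * 0.915058 = 3.660232
  c_1 = sigma^2 theta_1 = 4 * (-0.286) = -1.144
  c_2 = 0
Equations for k = 0 and k = 1 (AR order 1):
  gamma(0) = phi_1 gamma(1) + c_0
  gamma(1) = phi_1 gamma(0) + c_1
Substituting the second into the first: gamma(0) (1 - phi_1^2) = c_0 + phi_1 c_1, so
  gamma(0) = (c_0 + phi_1 c_1) / (1 - phi_1^2) = (3.660232 + (0.583)(-1.144)) / (1 - (0.583)^2) = 2.99328 / 0.660111 = 4.53451.
  gamma(1) = phi_1 gamma(0) + c_1 = (0.583)(4.53451) + (-1.144) = 1.499619.
Therefore gamma(1) = 1.4996 (to 4 decimal places).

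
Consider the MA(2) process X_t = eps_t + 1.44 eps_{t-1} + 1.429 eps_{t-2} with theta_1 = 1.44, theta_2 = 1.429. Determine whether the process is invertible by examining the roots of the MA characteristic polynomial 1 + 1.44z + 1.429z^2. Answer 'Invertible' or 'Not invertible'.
\text{Not invertible}

The MA(q) characteristic polynomial is P(z) = 1 + 1.44z + 1.429z^2.
Invertibility requires all roots to lie outside the unit circle, i.e. |z| > 1 for every root.
Set 1 + (1.44) z + (1.429) z^2 = 0, i.e. a z^2 + b z + c = 0 with a = 1.429, b = 1.44, c = 1.
Discriminant D = b^2 - 4ac = (1.44)^2 - 4*(1.429)*1 = 2.0736 - (5.716) = -3.6424.
D < 0, so the roots are the complex-conjugate pair z = (-b +/- i sqrt(-D)) / (2a) = -0.5038 +/- 0.6678i.
For a conjugate pair |z|^2 = z * conj(z) = (product of roots) = c/a = 1/(1.429) = 0.69979, so |z| = sqrt(0.69979) = 0.8365 for both roots.
Moduli of all roots: 0.8365, 0.8365.
All moduli strictly greater than 1? No.
Verdict: Not invertible.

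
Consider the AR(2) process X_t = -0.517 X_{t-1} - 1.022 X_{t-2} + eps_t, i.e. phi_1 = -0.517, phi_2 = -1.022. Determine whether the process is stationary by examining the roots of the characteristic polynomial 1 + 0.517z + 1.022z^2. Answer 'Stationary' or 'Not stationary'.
\text{Not stationary}

The AR(p) characteristic polynomial is P(z) = 1 + 0.517z + 1.022z^2.
Stationarity requires all roots to lie outside the unit circle, i.e. |z| > 1 for every root.
Set 1 + (0.517) z + (1.022) z^2 = 0, i.e. a z^2 + b z + c = 0 with a = 1.022, b = 0.517, c = 1.
Discriminant D = b^2 - 4ac = (0.517)^2 - 4*(1.022)*1 = 0.267289 - (4.088) = -3.820711.
D < 0, so the roots are the complex-conjugate pair z = (-b +/- i sqrt(-D)) / (2a) = -0.2529 +/- 0.9563i.
For a conjugate pair |z|^2 = z * conj(z) = (product of roots) = c/a = 1/(1.022) = 0.978474, so |z| = sqrt(0.978474) = 0.9892 for both roots.
Moduli of all roots: 0.9892, 0.9892.
All moduli strictly greater than 1? No.
Verdict: Not stationary.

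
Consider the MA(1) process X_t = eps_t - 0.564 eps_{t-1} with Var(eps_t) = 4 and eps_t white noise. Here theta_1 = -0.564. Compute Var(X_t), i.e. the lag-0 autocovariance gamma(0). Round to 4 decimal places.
\gamma(0) = 5.2724

For an MA(q) process X_t = eps_t + sum_i theta_i eps_{t-i} with
Var(eps_t) = sigma^2, the variance is
  gamma(0) = sigma^2 * (1 + sum_i theta_i^2).
  sum_i theta_i^2 = (-0.564)^2 = 0.318096.
  gamma(0) = 4 * (1 + 0.318096) = 4 * 1.318096 = 5.272384, which rounds to 5.2724.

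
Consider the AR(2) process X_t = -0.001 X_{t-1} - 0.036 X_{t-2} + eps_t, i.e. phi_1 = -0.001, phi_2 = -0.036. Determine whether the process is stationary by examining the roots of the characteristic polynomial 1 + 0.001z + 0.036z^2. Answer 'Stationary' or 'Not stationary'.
\text{Stationary}

The AR(p) characteristic polynomial is P(z) = 1 + 0.001z + 0.036z^2.
Stationarity requires all roots to lie outside the unit circle, i.e. |z| > 1 for every root.
Set 1 + (0.001) z + (0.036) z^2 = 0, i.e. a z^2 + b z + c = 0 with a = 0.036, b = 0.001, c = 1.
Discriminant D = b^2 - 4ac = (0.001)^2 - 4*(0.036)*1 = 0.000001 - (0.144) = -0.143999.
D < 0, so the roots are the complex-conjugate pair z = (-b +/- i sqrt(-D)) / (2a) = -0.0139 +/- 5.2704i.
For a conjugate pair |z|^2 = z * conj(z) = (product of roots) = c/a = 1/(0.036) = 27.777778, so |z| = sqrt(27.777778) = 5.2705 for both roots.
Moduli of all roots: 5.2705, 5.2705.
All moduli strictly greater than 1? Yes.
Verdict: Stationary.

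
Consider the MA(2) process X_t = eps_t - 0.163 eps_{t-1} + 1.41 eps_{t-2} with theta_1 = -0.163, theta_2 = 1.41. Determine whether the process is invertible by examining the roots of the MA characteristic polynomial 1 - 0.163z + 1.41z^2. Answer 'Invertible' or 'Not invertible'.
\text{Not invertible}

The MA(q) characteristic polynomial is P(z) = 1 - 0.163z + 1.41z^2.
Invertibility requires all roots to lie outside the unit circle, i.e. |z| > 1 for every root.
Set 1 + (-0.163) z + (1.41) z^2 = 0, i.e. a z^2 + b z + c = 0 with a = 1.41, b = -0.163, c = 1.
Discriminant D = b^2 - 4ac = (-0.163)^2 - 4*(1.41)*1 = 0.026569 - (5.64) = -5.613431.
D < 0, so the roots are the complex-conjugate pair z = (-b +/- i sqrt(-D)) / (2a) = 0.0578 +/- 0.8402i.
For a conjugate pair |z|^2 = z * conj(z) = (product of roots) = c/a = 1/(1.41) = 0.70922, so |z| = sqrt(0.70922) = 0.8422 for both roots.
Moduli of all roots: 0.8422, 0.8422.
All moduli strictly greater than 1? No.
Verdict: Not invertible.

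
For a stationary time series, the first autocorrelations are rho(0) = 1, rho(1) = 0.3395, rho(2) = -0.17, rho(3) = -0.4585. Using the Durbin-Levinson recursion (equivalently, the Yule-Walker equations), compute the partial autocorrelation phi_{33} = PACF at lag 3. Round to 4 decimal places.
\phi_{33} = -0.3440

The PACF at lag k is phi_{kk}, the last component of the solution
to the Yule-Walker system G_k phi = r_k where
  (G_k)_{ij} = rho(|i - j|), (r_k)_i = rho(i), i,j = 1..k.
Equivalently, Durbin-Levinson gives phi_{kk} iteratively:
  phi_{11} = rho(1)
  phi_{kk} = [rho(k) - sum_{j=1..k-1} phi_{k-1,j} rho(k-j)]
            / [1 - sum_{j=1..k-1} phi_{k-1,j} rho(j)],
  phi_{k,j} = phi_{k-1,j} - phi_{kk} phi_{k-1,k-j},  j = 1..k-1.
Step k = 1:
  phi_11 = rho(1) = 0.3395.
Step k = 2:
  phi_22 = [rho(2) - phi_11 rho(1)] / [1 - phi_11 rho(1)] = [-0.17 - (0.3395)(0.3395)] / [1 - (0.3395)(0.3395)]
         = -0.28526025 / 0.88473975 = -0.322423.
  Update: phi_21 = phi_11 - phi_22 phi_11 = 0.3395 - (-0.322423)(0.3395) = 0.448963.
Step k = 3:
  phi_33 = [rho(3) - phi_21 rho(2) - phi_22 rho(1)] / [1 - phi_21 rho(1) - phi_22 rho(2)]
    numerator   = -0.4585 - (0.448963)(-0.17) - (-0.322423)(0.3395) = -0.27271384
    denominator = 1 - (0.448963)(0.3395) - (-0.322423)(-0.17) = 0.79276535
  phi_33 = -0.27271384 / 0.79276535 = -0.344.
Therefore phi_{33} = -0.3440.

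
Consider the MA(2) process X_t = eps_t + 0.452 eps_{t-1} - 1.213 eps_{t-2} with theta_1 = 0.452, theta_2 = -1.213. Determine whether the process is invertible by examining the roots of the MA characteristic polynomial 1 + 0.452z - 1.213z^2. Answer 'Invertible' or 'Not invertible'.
\text{Not invertible}

The MA(q) characteristic polynomial is P(z) = 1 + 0.452z - 1.213z^2.
Invertibility requires all roots to lie outside the unit circle, i.e. |z| > 1 for every root.
Set 1 + (0.452) z + (-1.213) z^2 = 0, i.e. a z^2 + b z + c = 0 with a = -1.213, b = 0.452, c = 1.
Discriminant D = b^2 - 4ac = (0.452)^2 - 4*(-1.213)*1 = 0.204304 - (-4.852) = 5.056304.
D >= 0, so the roots are real: z = (-b +/- sqrt(D)) / (2a) = (-0.452 +/- 2.248623) / (-2.426).
  z_1 = (-0.452 + 2.248623) / (-2.426) = -0.7406,   |z_1| = 0.7406.
  z_2 = (-0.452 - 2.248623) / (-2.426) = 1.1132,   |z_2| = 1.1132.
Moduli of all roots: 0.7406, 1.1132.
All moduli strictly greater than 1? No.
Verdict: Not invertible.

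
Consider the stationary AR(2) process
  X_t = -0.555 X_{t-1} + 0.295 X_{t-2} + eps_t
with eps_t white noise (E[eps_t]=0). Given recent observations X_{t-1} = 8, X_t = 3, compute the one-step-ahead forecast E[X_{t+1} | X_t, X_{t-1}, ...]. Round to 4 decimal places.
E[X_{t+1} \mid \mathcal F_t] = 0.6950

For an AR(p) model X_t = c + sum_i phi_i X_{t-i} + eps_t, the
one-step-ahead conditional mean is
  E[X_{t+1} | X_t, ...] = c + sum_i phi_i X_{t+1-i}.
Substitute known values:
  E[X_{t+1} | ...] = (-0.555) * (3) + (0.295) * (8)
                   = 0.6950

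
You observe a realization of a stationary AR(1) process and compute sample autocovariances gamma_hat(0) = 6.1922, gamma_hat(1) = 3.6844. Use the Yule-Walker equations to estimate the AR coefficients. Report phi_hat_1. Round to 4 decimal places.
\hat\phi_{1} = 0.5950

The Yule-Walker equations for an AR(p) process read, in matrix form,
  Gamma_p phi = r_p,   with   (Gamma_p)_{ij} = gamma(|i - j|),
                       (r_p)_i = gamma(i),   i,j = 1..p.
Substitute the sample gammas (Toeplitz matrix and right-hand side of size 1):
  Gamma_p = [[6.1922]]
  r_p     = [3.6844]
With p = 1 this is the single equation gamma(0) phi_1 = gamma(1):
  phi_hat_1 = gamma(1) / gamma(0) = 3.6844 / 6.1922 = 0.5950.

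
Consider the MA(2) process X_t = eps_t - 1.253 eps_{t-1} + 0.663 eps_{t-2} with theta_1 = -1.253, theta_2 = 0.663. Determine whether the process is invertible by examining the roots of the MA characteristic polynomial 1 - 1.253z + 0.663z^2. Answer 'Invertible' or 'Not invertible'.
\text{Invertible}

The MA(q) characteristic polynomial is P(z) = 1 - 1.253z + 0.663z^2.
Invertibility requires all roots to lie outside the unit circle, i.e. |z| > 1 for every root.
Set 1 + (-1.253) z + (0.663) z^2 = 0, i.e. a z^2 + b z + c = 0 with a = 0.663, b = -1.253, c = 1.
Discriminant D = b^2 - 4ac = (-1.253)^2 - 4*(0.663)*1 = 1.570009 - (2.652) = -1.081991.
D < 0, so the roots are the complex-conjugate pair z = (-b +/- i sqrt(-D)) / (2a) = 0.9449 +/- 0.7845i.
For a conjugate pair |z|^2 = z * conj(z) = (product of roots) = c/a = 1/(0.663) = 1.508296, so |z| = sqrt(1.508296) = 1.2281 for both roots.
Moduli of all roots: 1.2281, 1.2281.
All moduli strictly greater than 1? Yes.
Verdict: Invertible.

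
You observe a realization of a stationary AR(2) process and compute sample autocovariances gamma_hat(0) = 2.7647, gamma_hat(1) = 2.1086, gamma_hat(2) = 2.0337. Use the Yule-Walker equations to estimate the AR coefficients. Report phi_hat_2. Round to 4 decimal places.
\hat\phi_{2} = 0.3679

The Yule-Walker equations for an AR(p) process read, in matrix form,
  Gamma_p phi = r_p,   with   (Gamma_p)_{ij} = gamma(|i - j|),
                       (r_p)_i = gamma(i),   i,j = 1..p.
Substitute the sample gammas (Toeplitz matrix and right-hand side of size 2):
  Gamma_p = [[2.7647, 2.1086], [2.1086, 2.7647]]
  r_p     = [2.1086, 2.0337]
Written out:
  2.7647 phi_1 + 2.1086 phi_2 = 2.1086
  2.1086 phi_1 + 2.7647 phi_2 = 2.0337
Solve by Cramer's rule:
  det = gamma(0)^2 - gamma(1)^2 = (2.7647)^2 - (2.1086)^2 = 7.64356609 - 4.44619396 = 3.19737213
  phi_hat_1 = [gamma(1) gamma(0) - gamma(1) gamma(2)] / det = [(2.1086)(2.7647) - (2.1086)(2.0337)] / 3.19737213 = 1.5413866 / 3.19737213 = 0.4821
  phi_hat_2 = [gamma(0) gamma(2) - gamma(1)^2] / det = [(2.7647)(2.0337) - (2.1086)^2] / 3.19737213 = 1.17637643 / 3.19737213 = 0.3679
So phi_hat = [0.4821, 0.3679].
Therefore phi_hat_2 = 0.3679.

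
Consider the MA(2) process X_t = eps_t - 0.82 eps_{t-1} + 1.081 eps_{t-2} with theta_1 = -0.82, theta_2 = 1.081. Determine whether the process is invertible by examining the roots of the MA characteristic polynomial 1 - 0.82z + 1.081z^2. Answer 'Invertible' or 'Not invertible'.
\text{Not invertible}

The MA(q) characteristic polynomial is P(z) = 1 - 0.82z + 1.081z^2.
Invertibility requires all roots to lie outside the unit circle, i.e. |z| > 1 for every root.
Set 1 + (-0.82) z + (1.081) z^2 = 0, i.e. a z^2 + b z + c = 0 with a = 1.081, b = -0.82, c = 1.
Discriminant D = b^2 - 4ac = (-0.82)^2 - 4*(1.081)*1 = 0.6724 - (4.324) = -3.6516.
D < 0, so the roots are the complex-conjugate pair z = (-b +/- i sqrt(-D)) / (2a) = 0.3793 +/- 0.8839i.
For a conjugate pair |z|^2 = z * conj(z) = (product of roots) = c/a = 1/(1.081) = 0.925069, so |z| = sqrt(0.925069) = 0.9618 for both roots.
Moduli of all roots: 0.9618, 0.9618.
All moduli strictly greater than 1? No.
Verdict: Not invertible.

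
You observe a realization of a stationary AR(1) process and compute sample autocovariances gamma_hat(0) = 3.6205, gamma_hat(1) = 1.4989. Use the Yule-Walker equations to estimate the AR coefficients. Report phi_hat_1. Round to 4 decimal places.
\hat\phi_{1} = 0.4140

The Yule-Walker equations for an AR(p) process read, in matrix form,
  Gamma_p phi = r_p,   with   (Gamma_p)_{ij} = gamma(|i - j|),
                       (r_p)_i = gamma(i),   i,j = 1..p.
Substitute the sample gammas (Toeplitz matrix and right-hand side of size 1):
  Gamma_p = [[3.6205]]
  r_p     = [1.4989]
With p = 1 this is the single equation gamma(0) phi_1 = gamma(1):
  phi_hat_1 = gamma(1) / gamma(0) = 1.4989 / 3.6205 = 0.4140.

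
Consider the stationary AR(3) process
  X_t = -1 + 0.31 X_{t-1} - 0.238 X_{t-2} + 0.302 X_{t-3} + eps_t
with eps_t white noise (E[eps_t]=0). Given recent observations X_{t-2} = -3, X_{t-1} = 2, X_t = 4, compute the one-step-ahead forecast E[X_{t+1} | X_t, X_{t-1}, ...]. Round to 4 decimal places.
E[X_{t+1} \mid \mathcal F_t] = -1.1420

For an AR(p) model X_t = c + sum_i phi_i X_{t-i} + eps_t, the
one-step-ahead conditional mean is
  E[X_{t+1} | X_t, ...] = c + sum_i phi_i X_{t+1-i}.
Substitute known values:
  E[X_{t+1} | ...] = -1 + (0.31) * (4) + (-0.238) * (2) + (0.302) * (-3)
                   = -1.1420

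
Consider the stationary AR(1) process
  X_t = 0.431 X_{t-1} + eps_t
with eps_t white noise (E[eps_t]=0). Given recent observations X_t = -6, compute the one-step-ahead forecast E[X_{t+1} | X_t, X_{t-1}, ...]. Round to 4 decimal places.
E[X_{t+1} \mid \mathcal F_t] = -2.5860

For an AR(p) model X_t = c + sum_i phi_i X_{t-i} + eps_t, the
one-step-ahead conditional mean is
  E[X_{t+1} | X_t, ...] = c + sum_i phi_i X_{t+1-i}.
Substitute known values:
  E[X_{t+1} | ...] = (0.431) * (-6)
                   = -2.5860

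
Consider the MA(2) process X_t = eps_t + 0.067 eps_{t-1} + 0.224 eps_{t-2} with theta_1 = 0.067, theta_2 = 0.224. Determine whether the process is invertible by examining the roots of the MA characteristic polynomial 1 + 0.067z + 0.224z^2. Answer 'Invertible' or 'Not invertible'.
\text{Invertible}

The MA(q) characteristic polynomial is P(z) = 1 + 0.067z + 0.224z^2.
Invertibility requires all roots to lie outside the unit circle, i.e. |z| > 1 for every root.
Set 1 + (0.067) z + (0.224) z^2 = 0, i.e. a z^2 + b z + c = 0 with a = 0.224, b = 0.067, c = 1.
Discriminant D = b^2 - 4ac = (0.067)^2 - 4*(0.224)*1 = 0.004489 - (0.896) = -0.891511.
D < 0, so the roots are the complex-conjugate pair z = (-b +/- i sqrt(-D)) / (2a) = -0.1496 +/- 2.1076i.
For a conjugate pair |z|^2 = z * conj(z) = (product of roots) = c/a = 1/(0.224) = 4.464286, so |z| = sqrt(4.464286) = 2.1129 for both roots.
Moduli of all roots: 2.1129, 2.1129.
All moduli strictly greater than 1? Yes.
Verdict: Invertible.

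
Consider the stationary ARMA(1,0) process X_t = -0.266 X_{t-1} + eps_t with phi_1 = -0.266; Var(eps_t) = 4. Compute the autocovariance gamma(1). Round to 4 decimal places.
\gamma(1) = -1.1450

Multiply the model equation by X_{t-k} and take expectations. With theta_0 = psi_0 = 1 and psi_j the MA(infinity) weights, this gives
  gamma(k) - sum_i phi_i gamma(k-i) = c_k,
  c_k = sigma^2 * sum_{j=k..q} theta_j psi_{j-k}   (c_k = 0 for k > q),
using gamma(-m) = gamma(m).
Pure AR (q = 0): c_0 = sigma^2 = 4, c_k = 0 for k >= 1.
Equations for k = 0 and k = 1 (AR order 1):
  gamma(0) = phi_1 gamma(1) + c_0
  gamma(1) = phi_1 gamma(0) + c_1
Substituting the second into the first: gamma(0) (1 - phi_1^2) = c_0 + phi_1 c_1, so
  gamma(0) = c_0 / (1 - phi_1^2) = 4 / (1 - (-0.266)^2) = 4 / 0.929244 = 4.304574.
  gamma(1) = phi_1 gamma(0) = (-0.266)(4.304574) = -1.145017.
Therefore gamma(1) = -1.1450 (to 4 decimal places).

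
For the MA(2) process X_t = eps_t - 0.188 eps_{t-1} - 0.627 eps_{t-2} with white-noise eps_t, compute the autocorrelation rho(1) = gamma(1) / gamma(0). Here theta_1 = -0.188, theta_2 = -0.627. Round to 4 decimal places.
\rho(1) = -0.0491

For an MA(q) process with theta_0 = 1, the autocovariance is
  gamma(k) = sigma^2 * sum_{i=0..q-k} theta_i * theta_{i+k},
and rho(k) = gamma(k) / gamma(0). Sigma^2 cancels.
  numerator   = (1)*(-0.188) + (-0.188)*(-0.627) = -0.070124.
  denominator = (1)^2 + (-0.188)^2 + (-0.627)^2 = 1.428473.
  rho(1) = -0.070124 / 1.428473 = -0.0491.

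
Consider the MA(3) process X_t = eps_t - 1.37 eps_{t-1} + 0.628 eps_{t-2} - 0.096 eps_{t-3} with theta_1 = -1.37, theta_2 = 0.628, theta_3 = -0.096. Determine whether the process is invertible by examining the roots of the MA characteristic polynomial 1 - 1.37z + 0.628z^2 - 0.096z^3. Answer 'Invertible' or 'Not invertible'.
\text{Invertible}

The MA(q) characteristic polynomial is P(z) = 1 - 1.37z + 0.628z^2 - 0.096z^3.
Invertibility requires all roots to lie outside the unit circle, i.e. |z| > 1 for every root.
Degree 3: look for a simple real root z0 first, then factor out (1 - z/z0) and solve the remaining quadratic.
Testing z0 = 2.5: P(2.5) = 1 + (-1.37)(2.5) + (0.628)(2.5)^2 + (-0.096)(2.5)^3
  = 1 + (-3.425) + (3.925) + (-1.5) = 0.  So z_0 = 2.5 is a root, |z_0| = 2.5.
Divide out the factor (1 - 0.4 z) = (1 - z/z0) (since 1/z0 = 0.4):
  P(z) = (1 - 0.4 z)(1 + (-0.97) z + (0.24) z^2)
  [check: z-coef -0.97 - (0.4) = -1.37; z^2-coef 0.24 - (0.4)(-0.97) = 0.628; z^3-coef -(0.4)(0.24) = -0.096.]
Remaining roots from the quadratic factor 1 + (-0.97) z + (0.24) z^2:
  Set 1 + (-0.97) z + (0.24) z^2 = 0, i.e. a z^2 + b z + c = 0 with a = 0.24, b = -0.97, c = 1.
  Discriminant D = b^2 - 4ac = (-0.97)^2 - 4*(0.24)*1 = 0.9409 - (0.96) = -0.0191.
  D < 0, so the roots are the complex-conjugate pair z = (-b +/- i sqrt(-D)) / (2a) = 2.0208 +/- 0.2879i.
  For a conjugate pair |z|^2 = z * conj(z) = (product of roots) = c/a = 1/(0.24) = 4.166667, so |z| = sqrt(4.166667) = 2.0412 for both roots.
Moduli of all roots: 2.5000, 2.0412, 2.0412.
All moduli strictly greater than 1? Yes.
Verdict: Invertible.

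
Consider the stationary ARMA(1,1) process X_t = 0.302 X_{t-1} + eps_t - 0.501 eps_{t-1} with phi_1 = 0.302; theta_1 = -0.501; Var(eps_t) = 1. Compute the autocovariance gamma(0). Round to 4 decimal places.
\gamma(0) = 1.0436

Multiply the model equation by X_{t-k} and take expectations. With theta_0 = psi_0 = 1 and psi_j the MA(infinity) weights, this gives
  gamma(k) - sum_i phi_i gamma(k-i) = c_k,
  c_k = sigma^2 * sum_{j=k..q} theta_j psi_{j-k}   (c_k = 0 for k > q),
using gamma(-m) = gamma(m).
psi-weights needed (psi_j = theta_j + sum_i phi_i psi_{j-i}):
  psi_1 = theta_1 + phi_1 = -0.501 + (0.302) = -0.199
Right-hand sides:
  c_0 = sigma^2 (1 + theta_1 psi_1) = 1 * (1 + (-0.501)(-0.199)) = 1 * 1.099699 = 1.099699
  c_1 = sigma^2 theta_1 = 1 * (-0.501) = -0.501
  c_2 = 0
Equations for k = 0 and k = 1 (AR order 1):
  gamma(0) = phi_1 gamma(1) + c_0
  gamma(1) = phi_1 gamma(0) + c_1
Substituting the second into the first: gamma(0) (1 - phi_1^2) = c_0 + phi_1 c_1, so
  gamma(0) = (c_0 + phi_1 c_1) / (1 - phi_1^2) = (1.099699 + (0.302)(-0.501)) / (1 - (0.302)^2) = 0.948397 / 0.908796 = 1.043575.
Therefore gamma(0) = 1.0436 (to 4 decimal places).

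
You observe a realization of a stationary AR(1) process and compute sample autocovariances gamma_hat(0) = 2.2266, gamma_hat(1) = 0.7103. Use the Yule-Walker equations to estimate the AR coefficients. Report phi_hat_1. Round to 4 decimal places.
\hat\phi_{1} = 0.3190

The Yule-Walker equations for an AR(p) process read, in matrix form,
  Gamma_p phi = r_p,   with   (Gamma_p)_{ij} = gamma(|i - j|),
                       (r_p)_i = gamma(i),   i,j = 1..p.
Substitute the sample gammas (Toeplitz matrix and right-hand side of size 1):
  Gamma_p = [[2.2266]]
  r_p     = [0.7103]
With p = 1 this is the single equation gamma(0) phi_1 = gamma(1):
  phi_hat_1 = gamma(1) / gamma(0) = 0.7103 / 2.2266 = 0.3190.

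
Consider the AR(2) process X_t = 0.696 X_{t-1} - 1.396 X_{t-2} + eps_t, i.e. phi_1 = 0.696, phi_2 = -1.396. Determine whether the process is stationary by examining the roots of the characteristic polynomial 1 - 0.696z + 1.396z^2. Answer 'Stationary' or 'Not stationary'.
\text{Not stationary}

The AR(p) characteristic polynomial is P(z) = 1 - 0.696z + 1.396z^2.
Stationarity requires all roots to lie outside the unit circle, i.e. |z| > 1 for every root.
Set 1 + (-0.696) z + (1.396) z^2 = 0, i.e. a z^2 + b z + c = 0 with a = 1.396, b = -0.696, c = 1.
Discriminant D = b^2 - 4ac = (-0.696)^2 - 4*(1.396)*1 = 0.484416 - (5.584) = -5.099584.
D < 0, so the roots are the complex-conjugate pair z = (-b +/- i sqrt(-D)) / (2a) = 0.2493 +/- 0.8088i.
For a conjugate pair |z|^2 = z * conj(z) = (product of roots) = c/a = 1/(1.396) = 0.716332, so |z| = sqrt(0.716332) = 0.8464 for both roots.
Moduli of all roots: 0.8464, 0.8464.
All moduli strictly greater than 1? No.
Verdict: Not stationary.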